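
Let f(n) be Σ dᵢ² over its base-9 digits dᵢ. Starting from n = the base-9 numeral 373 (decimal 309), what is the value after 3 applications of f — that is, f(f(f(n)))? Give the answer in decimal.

309 = (3,7,3)_9 → 3² + 7² + 3² = 9 + 49 + 9 = 67
67 = (7,4)_9 → 7² + 4² = 49 + 16 = 65
65 = (7,2)_9 → 7² + 2² = 49 + 4 = 53

53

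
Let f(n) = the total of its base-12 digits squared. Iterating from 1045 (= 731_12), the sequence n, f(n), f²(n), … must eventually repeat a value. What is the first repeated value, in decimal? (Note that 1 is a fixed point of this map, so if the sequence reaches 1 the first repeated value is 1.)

1045 = (7,3,1)_12 → 59
59 = (4,11)_12 → 137
137 = (11,5)_12 → 146
146 = (1,0,2)_12 → 5
5 = (5)_12 → 25
25 = (2,1)_12 → 5  — 5 already appeared earlier.

5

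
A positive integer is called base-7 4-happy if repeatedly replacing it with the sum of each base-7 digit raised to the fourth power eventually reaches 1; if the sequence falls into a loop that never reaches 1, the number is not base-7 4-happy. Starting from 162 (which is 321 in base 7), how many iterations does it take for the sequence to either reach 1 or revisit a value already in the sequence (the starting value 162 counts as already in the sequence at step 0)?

162 = (3,2,1)_7 → 3⁴ + 2⁴ + 1⁴ = 98
98 = (2,0,0)_7 → 2⁴ + 0⁴ + 0⁴ = 16
16 = (2,2)_7 → 2⁴ + 2⁴ = 32
32 = (4,4)_7 → 4⁴ + 4⁴ = 512
512 = (1,3,3,1)_7 → 1⁴ + 3⁴ + 3⁴ + 1⁴ = 164
164 = (3,2,3)_7 → 3⁴ + 2⁴ + 3⁴ = 178
178 = (3,4,3)_7 → 3⁴ + 4⁴ + 3⁴ = 418
418 = (1,1,3,5)_7 → 1⁴ + 1⁴ + 3⁴ + 5⁴ = 708
708 = (2,0,3,1)_7 → 2⁴ + 0⁴ + 3⁴ + 1⁴ = 98  — 98 repeats.
That took 9 steps.

9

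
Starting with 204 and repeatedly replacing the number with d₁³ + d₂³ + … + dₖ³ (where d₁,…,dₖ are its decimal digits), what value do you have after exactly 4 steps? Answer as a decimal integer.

204 → 2³ + 0³ + 4³ = 8 + 0 + 64 = 72
72 → 7³ + 2³ = 343 + 8 = 351
351 → 3³ + 5³ + 1³ = 27 + 125 + 1 = 153
153 → 1³ + 5³ + 3³ = 1 + 125 + 27 = 153

153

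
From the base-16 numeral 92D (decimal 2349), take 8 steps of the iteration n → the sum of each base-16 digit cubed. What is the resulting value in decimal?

2349 = (9,2,13)_16 → 9³ + 2³ + 13³ = 2934
2934 = (11,7,6)_16 → 11³ + 7³ + 6³ = 1890
1890 = (7,6,2)_16 → 7³ + 6³ + 2³ = 567
567 = (2,3,7)_16 → 2³ + 3³ + 7³ = 378
378 = (1,7,10)_16 → 1³ + 7³ + 10³ = 1344
1344 = (5,4,0)_16 → 5³ + 4³ + 0³ = 189
189 = (11,13)_16 → 11³ + 13³ = 3528
3528 = (13,12,8)_16 → 13³ + 12³ + 8³ = 4437

4437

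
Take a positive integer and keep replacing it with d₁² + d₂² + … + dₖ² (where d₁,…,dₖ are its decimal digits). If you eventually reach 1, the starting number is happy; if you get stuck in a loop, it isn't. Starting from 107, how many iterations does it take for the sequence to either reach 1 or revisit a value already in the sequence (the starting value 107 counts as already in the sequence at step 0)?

107 → 1² + 0² + 7² = 50
50 → 5² + 0² = 25
25 → 2² + 5² = 29
29 → 2² + 9² = 85
85 → 8² + 5² = 89
89 → 8² + 9² = 145
145 → 1² + 4² + 5² = 42
42 → 4² + 2² = 20
20 → 2² + 0² = 4
4 → 4² = 16
16 → 1² + 6² = 37
37 → 3² + 7² = 58
58 → 5² + 8² = 89  — 89 repeats.
That took 13 steps.

13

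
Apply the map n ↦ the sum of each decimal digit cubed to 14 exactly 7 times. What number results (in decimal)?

14 → 1³ + 4³ = 65
65 → 6³ + 5³ = 341
341 → 3³ + 4³ + 1³ = 92
92 → 9³ + 2³ = 737
737 → 7³ + 3³ + 7³ = 713
713 → 7³ + 1³ + 3³ = 371
371 → 3³ + 7³ + 1³ = 371

371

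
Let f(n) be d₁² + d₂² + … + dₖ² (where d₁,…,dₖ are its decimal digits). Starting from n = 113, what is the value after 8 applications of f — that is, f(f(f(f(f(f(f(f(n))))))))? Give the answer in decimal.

145

113 → 1² + 1² + 3² = 11
11 → 1² + 1² = 2
2 → 2² = 4
4 → 4² = 16
16 → 1² + 6² = 37
37 → 3² + 7² = 58
58 → 5² + 8² = 89
89 → 8² + 9² = 145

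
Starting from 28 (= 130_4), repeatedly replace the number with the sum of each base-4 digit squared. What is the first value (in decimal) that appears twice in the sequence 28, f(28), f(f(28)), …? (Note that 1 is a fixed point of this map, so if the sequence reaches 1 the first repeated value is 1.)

1

28 = (1,3,0)_4 → 1² + 3² + 0² = 10
10 = (2,2)_4 → 2² + 2² = 8
8 = (2,0)_4 → 2² + 0² = 4
4 = (1,0)_4 → 1² + 0² = 1  — reached the fixed point 1.
1 → 1, so 1 is the first repeated value.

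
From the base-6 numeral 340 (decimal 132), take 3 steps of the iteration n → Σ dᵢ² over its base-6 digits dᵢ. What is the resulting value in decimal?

29

132 = (3,4,0)_6 → 3² + 4² + 0² = 25
25 = (4,1)_6 → 4² + 1² = 17
17 = (2,5)_6 → 2² + 5² = 29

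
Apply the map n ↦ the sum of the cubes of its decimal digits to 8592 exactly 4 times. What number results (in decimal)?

225

8592 → 1374
1374 → 435
435 → 216
216 → 225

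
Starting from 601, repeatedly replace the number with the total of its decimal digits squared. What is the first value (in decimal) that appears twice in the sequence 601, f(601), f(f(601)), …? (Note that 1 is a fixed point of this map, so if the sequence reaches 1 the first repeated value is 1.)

601 → 6² + 0² + 1² = 37
37 → 3² + 7² = 58
58 → 5² + 8² = 89
89 → 8² + 9² = 145
145 → 1² + 4² + 5² = 42
42 → 4² + 2² = 20
20 → 2² + 0² = 4
4 → 4² = 16
16 → 1² + 6² = 37  — 37 already appeared earlier.

37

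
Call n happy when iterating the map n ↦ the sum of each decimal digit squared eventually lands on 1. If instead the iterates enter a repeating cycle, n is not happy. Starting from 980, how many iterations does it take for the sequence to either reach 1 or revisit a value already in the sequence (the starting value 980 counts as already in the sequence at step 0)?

980 → 9² + 8² + 0² = 81 + 64 + 0 = 145
145 → 1² + 4² + 5² = 1 + 16 + 25 = 42
42 → 4² + 2² = 16 + 4 = 20
20 → 2² + 0² = 4 + 0 = 4
4 → 4² = 16
16 → 1² + 6² = 1 + 36 = 37
37 → 3² + 7² = 9 + 49 = 58
58 → 5² + 8² = 25 + 64 = 89
89 → 8² + 9² = 64 + 81 = 145  — 145 repeats.
That took 9 steps.

9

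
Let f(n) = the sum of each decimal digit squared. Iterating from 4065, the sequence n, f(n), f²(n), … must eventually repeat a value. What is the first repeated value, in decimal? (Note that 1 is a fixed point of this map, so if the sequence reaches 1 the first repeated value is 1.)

145

4065 → 4² + 0² + 6² + 5² = 16 + 0 + 36 + 25 = 77
77 → 7² + 7² = 49 + 49 = 98
98 → 9² + 8² = 81 + 64 = 145
145 → 1² + 4² + 5² = 1 + 16 + 25 = 42
42 → 4² + 2² = 16 + 4 = 20
20 → 2² + 0² = 4 + 0 = 4
4 → 4² = 16
16 → 1² + 6² = 1 + 36 = 37
37 → 3² + 7² = 9 + 49 = 58
58 → 5² + 8² = 25 + 64 = 89
89 → 8² + 9² = 64 + 81 = 145  — 145 already appeared earlier.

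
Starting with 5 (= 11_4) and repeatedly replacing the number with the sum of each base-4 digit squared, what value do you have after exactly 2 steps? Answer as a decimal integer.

4

5 = (1,1)_4 → 1² + 1² = 1 + 1 = 2
2 = (2)_4 → 2² = 4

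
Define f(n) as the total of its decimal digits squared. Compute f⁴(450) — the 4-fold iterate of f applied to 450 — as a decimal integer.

25

450 → 4² + 5² + 0² = 41
41 → 4² + 1² = 17
17 → 1² + 7² = 50
50 → 5² + 0² = 25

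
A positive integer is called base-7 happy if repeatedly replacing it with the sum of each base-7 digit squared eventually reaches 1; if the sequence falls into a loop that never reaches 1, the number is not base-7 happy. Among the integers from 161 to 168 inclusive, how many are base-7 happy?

1

161: 161 → 13 → 37 → 29 → 17 → 13  — not base-7 happy
162: 162 → 14 → 4 → 16 → 8 → 2 → 4  — not base-7 happy
163: 163 → 17 → 13 → 37 → 29 → 17  — not base-7 happy
164: 164 → 22 → 10 → 10  — not base-7 happy
165: 165 → 29 → 17 → 13 → 37 → 29  — not base-7 happy
166: 166 → 38 → 34 → 52 → 10 → 10  — not base-7 happy
167: 167 → 49 → 1  — base-7 happy
168: 168 → 18 → 20 → 40 → 50 → 2 → 4 → 16 → 8 → 2  — not base-7 happy
base-7 happy: 167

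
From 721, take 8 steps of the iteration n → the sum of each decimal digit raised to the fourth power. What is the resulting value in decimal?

3169

721 → 7⁴ + 2⁴ + 1⁴ = 2401 + 16 + 1 = 2418
2418 → 2⁴ + 4⁴ + 1⁴ + 8⁴ = 16 + 256 + 1 + 4096 = 4369
4369 → 4⁴ + 3⁴ + 6⁴ + 9⁴ = 256 + 81 + 1296 + 6561 = 8194
8194 → 8⁴ + 1⁴ + 9⁴ + 4⁴ = 4096 + 1 + 6561 + 256 = 10914
10914 → 1⁴ + 0⁴ + 9⁴ + 1⁴ + 4⁴ = 1 + 0 + 6561 + 1 + 256 = 6819
6819 → 6⁴ + 8⁴ + 1⁴ + 9⁴ = 1296 + 4096 + 1 + 6561 = 11954
11954 → 1⁴ + 1⁴ + 9⁴ + 5⁴ + 4⁴ = 1 + 1 + 6561 + 625 + 256 = 7444
7444 → 7⁴ + 4⁴ + 4⁴ + 4⁴ = 2401 + 256 + 256 + 256 = 3169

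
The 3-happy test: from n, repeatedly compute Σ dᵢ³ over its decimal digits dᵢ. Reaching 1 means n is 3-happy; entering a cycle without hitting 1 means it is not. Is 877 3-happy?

877 → 8³ + 7³ + 7³ = 1198
1198 → 1³ + 1³ + 9³ + 8³ = 1243
1243 → 1³ + 2³ + 4³ + 3³ = 100
100 → 1³ + 0³ + 0³ = 1  — reached 1.

3-happy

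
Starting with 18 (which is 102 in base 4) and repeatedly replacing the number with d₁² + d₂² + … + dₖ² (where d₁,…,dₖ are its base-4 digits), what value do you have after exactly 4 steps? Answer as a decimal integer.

18 = (1,0,2)_4 → 1² + 0² + 2² = 1 + 0 + 4 = 5
5 = (1,1)_4 → 1² + 1² = 1 + 1 = 2
2 = (2)_4 → 2² = 4
4 = (1,0)_4 → 1² + 0² = 1 + 0 = 1

1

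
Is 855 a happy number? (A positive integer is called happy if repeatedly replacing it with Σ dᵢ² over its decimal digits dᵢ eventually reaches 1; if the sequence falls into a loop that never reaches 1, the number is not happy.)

not happy

855 → 8² + 5² + 5² = 64 + 25 + 25 = 114
114 → 1² + 1² + 4² = 1 + 1 + 16 = 18
18 → 1² + 8² = 1 + 64 = 65
65 → 6² + 5² = 36 + 25 = 61
61 → 6² + 1² = 36 + 1 = 37
37 → 3² + 7² = 9 + 49 = 58
58 → 5² + 8² = 25 + 64 = 89
89 → 8² + 9² = 64 + 81 = 145
145 → 1² + 4² + 5² = 1 + 16 + 25 = 42
42 → 4² + 2² = 16 + 4 = 20
20 → 2² + 0² = 4 + 0 = 4
4 → 4² = 16
16 → 1² + 6² = 1 + 36 = 37  — 37 already seen; the sequence cycles without reaching 1.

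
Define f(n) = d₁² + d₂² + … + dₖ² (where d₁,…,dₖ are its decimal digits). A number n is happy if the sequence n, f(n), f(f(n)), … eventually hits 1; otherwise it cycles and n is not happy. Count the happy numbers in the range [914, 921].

914: 914 → 98 → 145 → 42 → 20 → 4 → 16 → 37 → 58 → 89 → 145  — not happy
915: 915 → 107 → 50 → 25 → 29 → 85 → 89 → 145 → 42 → 20 → 4 → 16 → 37 → 58 → 89  — not happy
916: 916 → 118 → 66 → 72 → 53 → 34 → 25 → 29 → 85 → 89 → 145 → 42 → 20 → 4 → 16 → 37 → 58 → 89  — not happy
917: 917 → 131 → 11 → 2 → 4 → 16 → 37 → 58 → 89 → 145 → 42 → 20 → 4  — not happy
918: 918 → 146 → 53 → 34 → 25 → 29 → 85 → 89 → 145 → 42 → 20 → 4 → 16 → 37 → 58 → 89  — not happy
919: 919 → 163 → 46 → 52 → 29 → 85 → 89 → 145 → 42 → 20 → 4 → 16 → 37 → 58 → 89  — not happy
920: 920 → 85 → 89 → 145 → 42 → 20 → 4 → 16 → 37 → 58 → 89  — not happy
921: 921 → 86 → 100 → 1  — happy
happy: 921

1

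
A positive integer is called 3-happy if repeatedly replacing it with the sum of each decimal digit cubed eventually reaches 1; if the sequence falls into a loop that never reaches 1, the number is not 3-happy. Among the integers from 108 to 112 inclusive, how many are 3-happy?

108: 108 → 513 → 153 → 153  (repeats 153)
109: 109 → 730 → 370 → 370  (repeats 370)
110: 110 → 2 → 8 → 512 → 134 → 92 → 737 → 713 → 371 → 371  (repeats 371)
111: 111 → 3 → 27 → 351 → 153 → 153  (repeats 153)
112: 112 → 10 → 1  (reaches 1)
3-happy: 112

1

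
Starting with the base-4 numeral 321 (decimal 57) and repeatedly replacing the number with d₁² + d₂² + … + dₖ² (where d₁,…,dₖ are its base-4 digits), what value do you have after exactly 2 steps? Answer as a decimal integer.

57 = (3,2,1)_4 → 3² + 2² + 1² = 14
14 = (3,2)_4 → 3² + 2² = 13

13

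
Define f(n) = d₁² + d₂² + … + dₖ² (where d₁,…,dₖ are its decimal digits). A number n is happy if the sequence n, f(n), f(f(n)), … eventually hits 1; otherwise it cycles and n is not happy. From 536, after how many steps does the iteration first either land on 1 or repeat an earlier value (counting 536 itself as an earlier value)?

6

536 → 5² + 3² + 6² = 25 + 9 + 36 = 70
70 → 7² + 0² = 49 + 0 = 49
49 → 4² + 9² = 16 + 81 = 97
97 → 9² + 7² = 81 + 49 = 130
130 → 1² + 3² + 0² = 1 + 9 + 0 = 10
10 → 1² + 0² = 1 + 0 = 1  — reached 1.
That took 6 steps.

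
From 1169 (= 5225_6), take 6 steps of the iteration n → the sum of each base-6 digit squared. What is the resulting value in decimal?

1169 = (5,2,2,5)_6 → 5² + 2² + 2² + 5² = 25 + 4 + 4 + 25 = 58
58 = (1,3,4)_6 → 1² + 3² + 4² = 1 + 9 + 16 = 26
26 = (4,2)_6 → 4² + 2² = 16 + 4 = 20
20 = (3,2)_6 → 3² + 2² = 9 + 4 = 13
13 = (2,1)_6 → 2² + 1² = 4 + 1 = 5
5 = (5)_6 → 5² = 25

25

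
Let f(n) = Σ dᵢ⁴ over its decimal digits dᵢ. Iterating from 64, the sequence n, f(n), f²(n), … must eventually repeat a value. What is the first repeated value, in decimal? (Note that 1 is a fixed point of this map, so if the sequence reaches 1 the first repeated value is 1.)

8208

64 → 6⁴ + 4⁴ = 1552
1552 → 1⁴ + 5⁴ + 5⁴ + 2⁴ = 1267
1267 → 1⁴ + 2⁴ + 6⁴ + 7⁴ = 3714
3714 → 3⁴ + 7⁴ + 1⁴ + 4⁴ = 2739
2739 → 2⁴ + 7⁴ + 3⁴ + 9⁴ = 9059
9059 → 9⁴ + 0⁴ + 5⁴ + 9⁴ = 13747
13747 → 1⁴ + 3⁴ + 7⁴ + 4⁴ + 7⁴ = 5140
5140 → 5⁴ + 1⁴ + 4⁴ + 0⁴ = 882
882 → 8⁴ + 8⁴ + 2⁴ = 8208
8208 → 8⁴ + 2⁴ + 0⁴ + 8⁴ = 8208  — 8208 already appeared earlier.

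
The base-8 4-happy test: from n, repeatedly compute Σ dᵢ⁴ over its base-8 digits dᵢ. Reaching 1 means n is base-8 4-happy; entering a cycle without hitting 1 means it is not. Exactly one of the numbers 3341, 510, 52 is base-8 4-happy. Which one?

3341: 3341 → 2178 → 288 → 512 → 1  — reaches 1 (base-8 4-happy)
510: 510 → 6098 → 2515 → 2754 → 722 → 114 → 1313 → 529 → 18 → 32 → 256 → 256  — repeats 256 (not base-8 4-happy)
52: 52 → 1552 → 97 → 258 → 272 → 272  — repeats 272 (not base-8 4-happy)

3341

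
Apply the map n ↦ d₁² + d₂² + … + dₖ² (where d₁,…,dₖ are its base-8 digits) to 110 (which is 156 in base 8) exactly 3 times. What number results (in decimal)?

110 = (1,5,6)_8 → 1² + 5² + 6² = 1 + 25 + 36 = 62
62 = (7,6)_8 → 7² + 6² = 49 + 36 = 85
85 = (1,2,5)_8 → 1² + 2² + 5² = 1 + 4 + 25 = 30

30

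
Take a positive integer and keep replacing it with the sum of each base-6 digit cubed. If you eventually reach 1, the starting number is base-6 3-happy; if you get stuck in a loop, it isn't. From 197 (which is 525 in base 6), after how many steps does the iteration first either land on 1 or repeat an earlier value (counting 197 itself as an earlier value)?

6

197 = (5,2,5)_6 → 5³ + 2³ + 5³ = 258
258 = (1,1,1,0)_6 → 1³ + 1³ + 1³ + 0³ = 3
3 = (3)_6 → 3³ = 27
27 = (4,3)_6 → 4³ + 3³ = 91
91 = (2,3,1)_6 → 2³ + 3³ + 1³ = 36
36 = (1,0,0)_6 → 1³ + 0³ + 0³ = 1  — reached 1.
That took 6 steps.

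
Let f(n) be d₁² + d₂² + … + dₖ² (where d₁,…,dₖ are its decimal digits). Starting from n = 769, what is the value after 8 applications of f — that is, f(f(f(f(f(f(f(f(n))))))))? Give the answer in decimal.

4

769 → 7² + 6² + 9² = 166
166 → 1² + 6² + 6² = 73
73 → 7² + 3² = 58
58 → 5² + 8² = 89
89 → 8² + 9² = 145
145 → 1² + 4² + 5² = 42
42 → 4² + 2² = 20
20 → 2² + 0² = 4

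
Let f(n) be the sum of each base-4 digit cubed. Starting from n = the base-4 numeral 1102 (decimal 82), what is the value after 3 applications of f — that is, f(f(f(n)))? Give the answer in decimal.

1

82 = (1,1,0,2)_4 → 10
10 = (2,2)_4 → 16
16 = (1,0,0)_4 → 1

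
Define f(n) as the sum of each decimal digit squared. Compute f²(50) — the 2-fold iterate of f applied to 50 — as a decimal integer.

29

50 → 5² + 0² = 25 + 0 = 25
25 → 2² + 5² = 4 + 25 = 29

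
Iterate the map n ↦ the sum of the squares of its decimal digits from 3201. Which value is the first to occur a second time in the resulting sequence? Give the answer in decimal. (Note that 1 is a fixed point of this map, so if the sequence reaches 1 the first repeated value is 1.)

89

3201 → 3² + 2² + 0² + 1² = 14
14 → 1² + 4² = 17
17 → 1² + 7² = 50
50 → 5² + 0² = 25
25 → 2² + 5² = 29
29 → 2² + 9² = 85
85 → 8² + 5² = 89
89 → 8² + 9² = 145
145 → 1² + 4² + 5² = 42
42 → 4² + 2² = 20
20 → 2² + 0² = 4
4 → 4² = 16
16 → 1² + 6² = 37
37 → 3² + 7² = 58
58 → 5² + 8² = 89  — 89 already appeared earlier.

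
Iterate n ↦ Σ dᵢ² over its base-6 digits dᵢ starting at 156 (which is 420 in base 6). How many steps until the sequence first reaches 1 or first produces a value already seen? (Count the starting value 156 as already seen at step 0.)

9

156 = (4,2,0)_6 → 4² + 2² + 0² = 16 + 4 + 0 = 20
20 = (3,2)_6 → 3² + 2² = 9 + 4 = 13
13 = (2,1)_6 → 2² + 1² = 4 + 1 = 5
5 = (5)_6 → 5² = 25
25 = (4,1)_6 → 4² + 1² = 16 + 1 = 17
17 = (2,5)_6 → 2² + 5² = 4 + 25 = 29
29 = (4,5)_6 → 4² + 5² = 16 + 25 = 41
41 = (1,0,5)_6 → 1² + 0² + 5² = 1 + 0 + 25 = 26
26 = (4,2)_6 → 4² + 2² = 16 + 4 = 20  — 20 repeats.
That took 9 steps.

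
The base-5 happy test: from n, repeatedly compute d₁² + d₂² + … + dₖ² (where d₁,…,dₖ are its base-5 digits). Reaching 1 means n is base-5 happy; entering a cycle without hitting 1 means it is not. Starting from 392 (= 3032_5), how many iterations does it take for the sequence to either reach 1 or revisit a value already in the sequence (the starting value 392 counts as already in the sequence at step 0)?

6

392 = (3,0,3,2)_5 → 3² + 0² + 3² + 2² = 9 + 0 + 9 + 4 = 22
22 = (4,2)_5 → 4² + 2² = 16 + 4 = 20
20 = (4,0)_5 → 4² + 0² = 16 + 0 = 16
16 = (3,1)_5 → 3² + 1² = 9 + 1 = 10
10 = (2,0)_5 → 2² + 0² = 4 + 0 = 4
4 = (4)_5 → 4² = 16  — 16 repeats.
That took 6 steps.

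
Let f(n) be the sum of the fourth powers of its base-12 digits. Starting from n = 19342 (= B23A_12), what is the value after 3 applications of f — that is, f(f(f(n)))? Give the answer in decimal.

17314

19342 = (11,2,3,10)_12 → 24738
24738 = (1,2,3,9,6)_12 → 7955
7955 = (4,7,2,11)_12 → 17314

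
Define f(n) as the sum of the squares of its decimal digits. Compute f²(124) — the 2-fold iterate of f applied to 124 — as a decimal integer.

124 → 21
21 → 5

5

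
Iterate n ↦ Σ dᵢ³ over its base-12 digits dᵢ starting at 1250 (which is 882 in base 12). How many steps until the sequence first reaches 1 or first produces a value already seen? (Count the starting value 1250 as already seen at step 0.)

12

1250 = (8,8,2)_12 → 8³ + 8³ + 2³ = 512 + 512 + 8 = 1032
1032 = (7,2,0)_12 → 7³ + 2³ + 0³ = 343 + 8 + 0 = 351
351 = (2,5,3)_12 → 2³ + 5³ + 3³ = 8 + 125 + 27 = 160
160 = (1,1,4)_12 → 1³ + 1³ + 4³ = 1 + 1 + 64 = 66
66 = (5,6)_12 → 5³ + 6³ = 125 + 216 = 341
341 = (2,4,5)_12 → 2³ + 4³ + 5³ = 8 + 64 + 125 = 197
197 = (1,4,5)_12 → 1³ + 4³ + 5³ = 1 + 64 + 125 = 190
190 = (1,3,10)_12 → 1³ + 3³ + 10³ = 1 + 27 + 1000 = 1028
1028 = (7,1,8)_12 → 7³ + 1³ + 8³ = 343 + 1 + 512 = 856
856 = (5,11,4)_12 → 5³ + 11³ + 4³ = 125 + 1331 + 64 = 1520
1520 = (10,6,8)_12 → 10³ + 6³ + 8³ = 1000 + 216 + 512 = 1728
1728 = (1,0,0,0)_12 → 1³ + 0³ + 0³ + 0³ = 1 + 0 + 0 + 0 = 1  — reached 1.
That took 12 steps.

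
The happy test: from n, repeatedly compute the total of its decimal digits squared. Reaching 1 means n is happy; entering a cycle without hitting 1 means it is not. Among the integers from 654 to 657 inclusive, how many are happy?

654: 654 → 77 → 98 → 145 → 42 → 20 → 4 → 16 → 37 → 58 → 89 → 145  — not happy
655: 655 → 86 → 100 → 1  — happy
656: 656 → 97 → 130 → 10 → 1  — happy
657: 657 → 110 → 2 → 4 → 16 → 37 → 58 → 89 → 145 → 42 → 20 → 4  — not happy
happy: 655, 656

2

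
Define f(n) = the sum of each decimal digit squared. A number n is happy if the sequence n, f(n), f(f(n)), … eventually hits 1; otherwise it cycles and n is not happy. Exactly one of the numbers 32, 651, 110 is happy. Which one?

32

32: 32 → 13 → 10 → 1  — reaches 1 (happy)
651: 651 → 62 → 40 → 16 → 37 → 58 → 89 → 145 → 42 → 20 → 4 → 16  — repeats 16 (not happy)
110: 110 → 2 → 4 → 16 → 37 → 58 → 89 → 145 → 42 → 20 → 4  — repeats 4 (not happy)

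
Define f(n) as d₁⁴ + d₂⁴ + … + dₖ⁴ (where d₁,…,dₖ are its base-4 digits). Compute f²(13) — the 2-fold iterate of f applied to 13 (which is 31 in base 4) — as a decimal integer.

13 = (3,1)_4 → 82
82 = (1,1,0,2)_4 → 18

18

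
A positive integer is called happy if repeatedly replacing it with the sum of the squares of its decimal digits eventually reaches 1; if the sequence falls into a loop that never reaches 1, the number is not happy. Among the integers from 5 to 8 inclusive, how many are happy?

1

5: 5 → 25 → 29 → 85 → 89 → 145 → 42 → 20 → 4 → 16 → 37 → 58 → 89  — not happy
6: 6 → 36 → 45 → 41 → 17 → 50 → 25 → 29 → 85 → 89 → 145 → 42 → 20 → 4 → 16 → 37 → 58 → 89  — not happy
7: 7 → 49 → 97 → 130 → 10 → 1  — happy
8: 8 → 64 → 52 → 29 → 85 → 89 → 145 → 42 → 20 → 4 → 16 → 37 → 58 → 89  — not happy
happy: 7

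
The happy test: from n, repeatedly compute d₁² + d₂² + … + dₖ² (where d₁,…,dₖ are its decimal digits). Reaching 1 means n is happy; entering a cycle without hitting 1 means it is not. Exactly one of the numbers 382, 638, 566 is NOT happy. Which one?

382: 382 → 77 → 98 → 145 → 42 → 20 → 4 → 16 → 37 → 58 → 89 → 145  — repeats 145 (not happy)
638: 638 → 109 → 82 → 68 → 100 → 1  — reaches 1 (happy)
566: 566 → 97 → 130 → 10 → 1  — reaches 1 (happy)

382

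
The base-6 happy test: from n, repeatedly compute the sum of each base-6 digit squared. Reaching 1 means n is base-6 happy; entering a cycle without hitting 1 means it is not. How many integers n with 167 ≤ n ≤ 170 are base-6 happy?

1

167: 167 → 50 → 9 → 10 → 17 → 29 → 41 → 26 → 20 → 13 → 5 → 25 → 17  (repeats 17)
168: 168 → 32 → 29 → 41 → 26 → 20 → 13 → 5 → 25 → 17 → 29  (repeats 29)
169: 169 → 33 → 34 → 41 → 26 → 20 → 13 → 5 → 25 → 17 → 29 → 41  (repeats 41)
170: 170 → 36 → 1  (reaches 1)
base-6 happy: 170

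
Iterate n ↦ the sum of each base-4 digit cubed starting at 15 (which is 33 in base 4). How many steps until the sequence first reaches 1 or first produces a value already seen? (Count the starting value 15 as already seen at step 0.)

4

15 = (3,3)_4 → 3³ + 3³ = 54
54 = (3,1,2)_4 → 3³ + 1³ + 2³ = 36
36 = (2,1,0)_4 → 2³ + 1³ + 0³ = 9
9 = (2,1)_4 → 2³ + 1³ = 9  — 9 repeats.
That took 4 steps.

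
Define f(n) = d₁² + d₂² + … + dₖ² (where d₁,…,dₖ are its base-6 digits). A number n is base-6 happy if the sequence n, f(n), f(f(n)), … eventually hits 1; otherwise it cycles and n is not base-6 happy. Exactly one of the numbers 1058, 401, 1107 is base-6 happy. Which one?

1058: 1058 → 49 → 6 → 1  — reaches 1 (base-6 happy)
401: 401 → 51 → 14 → 8 → 5 → 25 → 17 → 29 → 41 → 26 → 20 → 13 → 5  — repeats 5 (not base-6 happy)
1107: 1107 → 50 → 9 → 10 → 17 → 29 → 41 → 26 → 20 → 13 → 5 → 25 → 17  — repeats 17 (not base-6 happy)

1058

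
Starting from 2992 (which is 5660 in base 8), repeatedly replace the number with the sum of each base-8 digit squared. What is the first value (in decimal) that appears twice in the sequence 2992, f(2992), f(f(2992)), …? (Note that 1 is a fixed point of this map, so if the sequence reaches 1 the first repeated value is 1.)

1

2992 = (5,6,6,0)_8 → 5² + 6² + 6² + 0² = 97
97 = (1,4,1)_8 → 1² + 4² + 1² = 18
18 = (2,2)_8 → 2² + 2² = 8
8 = (1,0)_8 → 1² + 0² = 1  — reached the fixed point 1.
1 → 1, so 1 is the first repeated value.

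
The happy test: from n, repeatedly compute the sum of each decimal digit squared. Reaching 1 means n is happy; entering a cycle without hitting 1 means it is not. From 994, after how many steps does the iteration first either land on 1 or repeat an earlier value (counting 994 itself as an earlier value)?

994 → 178
178 → 114
114 → 18
18 → 65
65 → 61
61 → 37
37 → 58
58 → 89
89 → 145
145 → 42
42 → 20
20 → 4
4 → 16
16 → 37  — 37 repeats.
That took 14 steps.

14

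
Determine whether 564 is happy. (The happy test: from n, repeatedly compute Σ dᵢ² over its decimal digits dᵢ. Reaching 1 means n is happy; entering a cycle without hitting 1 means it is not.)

not happy

564 → 5² + 6² + 4² = 77
77 → 7² + 7² = 98
98 → 9² + 8² = 145
145 → 1² + 4² + 5² = 42
42 → 4² + 2² = 20
20 → 2² + 0² = 4
4 → 4² = 16
16 → 1² + 6² = 37
37 → 3² + 7² = 58
58 → 5² + 8² = 89
89 → 8² + 9² = 145  — 145 already seen; the sequence cycles without reaching 1.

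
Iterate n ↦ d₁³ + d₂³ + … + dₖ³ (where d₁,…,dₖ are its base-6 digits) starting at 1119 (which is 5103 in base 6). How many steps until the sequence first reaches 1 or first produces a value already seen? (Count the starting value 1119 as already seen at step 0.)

8

1119 = (5,1,0,3)_6 → 5³ + 1³ + 0³ + 3³ = 125 + 1 + 0 + 27 = 153
153 = (4,1,3)_6 → 4³ + 1³ + 3³ = 64 + 1 + 27 = 92
92 = (2,3,2)_6 → 2³ + 3³ + 2³ = 8 + 27 + 8 = 43
43 = (1,1,1)_6 → 1³ + 1³ + 1³ = 1 + 1 + 1 = 3
3 = (3)_6 → 3³ = 27
27 = (4,3)_6 → 4³ + 3³ = 64 + 27 = 91
91 = (2,3,1)_6 → 2³ + 3³ + 1³ = 8 + 27 + 1 = 36
36 = (1,0,0)_6 → 1³ + 0³ + 0³ = 1 + 0 + 0 = 1  — reached 1.
That took 8 steps.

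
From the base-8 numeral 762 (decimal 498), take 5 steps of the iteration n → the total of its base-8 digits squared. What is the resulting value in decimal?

25

498 = (7,6,2)_8 → 7² + 6² + 2² = 49 + 36 + 4 = 89
89 = (1,3,1)_8 → 1² + 3² + 1² = 1 + 9 + 1 = 11
11 = (1,3)_8 → 1² + 3² = 1 + 9 = 10
10 = (1,2)_8 → 1² + 2² = 1 + 4 = 5
5 = (5)_8 → 5² = 25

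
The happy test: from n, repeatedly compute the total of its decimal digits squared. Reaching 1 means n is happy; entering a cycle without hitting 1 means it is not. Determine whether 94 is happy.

happy

94 → 9² + 4² = 81 + 16 = 97
97 → 9² + 7² = 81 + 49 = 130
130 → 1² + 3² + 0² = 1 + 9 + 0 = 10
10 → 1² + 0² = 1 + 0 = 1  — reached 1.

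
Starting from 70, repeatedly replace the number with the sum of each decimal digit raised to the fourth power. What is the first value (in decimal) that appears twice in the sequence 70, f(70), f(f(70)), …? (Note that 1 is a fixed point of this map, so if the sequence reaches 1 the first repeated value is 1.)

13139

70 → 7⁴ + 0⁴ = 2401
2401 → 2⁴ + 4⁴ + 0⁴ + 1⁴ = 273
273 → 2⁴ + 7⁴ + 3⁴ = 2498
2498 → 2⁴ + 4⁴ + 9⁴ + 8⁴ = 10929
10929 → 1⁴ + 0⁴ + 9⁴ + 2⁴ + 9⁴ = 13139
13139 → 1⁴ + 3⁴ + 1⁴ + 3⁴ + 9⁴ = 6725
6725 → 6⁴ + 7⁴ + 2⁴ + 5⁴ = 4338
4338 → 4⁴ + 3⁴ + 3⁴ + 8⁴ = 4514
4514 → 4⁴ + 5⁴ + 1⁴ + 4⁴ = 1138
1138 → 1⁴ + 1⁴ + 3⁴ + 8⁴ = 4179
4179 → 4⁴ + 1⁴ + 7⁴ + 9⁴ = 9219
9219 → 9⁴ + 2⁴ + 1⁴ + 9⁴ = 13139  — 13139 already appeared earlier.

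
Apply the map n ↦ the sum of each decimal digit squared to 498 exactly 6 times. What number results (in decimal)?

145

498 → 4² + 9² + 8² = 16 + 81 + 64 = 161
161 → 1² + 6² + 1² = 1 + 36 + 1 = 38
38 → 3² + 8² = 9 + 64 = 73
73 → 7² + 3² = 49 + 9 = 58
58 → 5² + 8² = 25 + 64 = 89
89 → 8² + 9² = 64 + 81 = 145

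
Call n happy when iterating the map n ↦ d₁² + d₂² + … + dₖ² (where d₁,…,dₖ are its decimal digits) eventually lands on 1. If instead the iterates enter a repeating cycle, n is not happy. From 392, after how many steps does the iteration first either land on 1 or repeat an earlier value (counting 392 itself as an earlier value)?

392 → 3² + 9² + 2² = 9 + 81 + 4 = 94
94 → 9² + 4² = 81 + 16 = 97
97 → 9² + 7² = 81 + 49 = 130
130 → 1² + 3² + 0² = 1 + 9 + 0 = 10
10 → 1² + 0² = 1 + 0 = 1  — reached 1.
That took 5 steps.

5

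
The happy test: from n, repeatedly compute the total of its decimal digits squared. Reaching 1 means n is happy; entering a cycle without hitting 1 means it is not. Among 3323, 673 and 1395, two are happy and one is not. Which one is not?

3323: 3323 → 31 → 10 → 1  — reaches 1 (happy)
673: 673 → 94 → 97 → 130 → 10 → 1  — reaches 1 (happy)
1395: 1395 → 116 → 38 → 73 → 58 → 89 → 145 → 42 → 20 → 4 → 16 → 37 → 58  — repeats 58 (not happy)

1395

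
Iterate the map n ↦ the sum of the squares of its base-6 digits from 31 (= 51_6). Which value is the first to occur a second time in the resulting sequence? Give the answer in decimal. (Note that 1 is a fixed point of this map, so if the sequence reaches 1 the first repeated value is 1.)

26

31 = (5,1)_6 → 26
26 = (4,2)_6 → 20
20 = (3,2)_6 → 13
13 = (2,1)_6 → 5
5 = (5)_6 → 25
25 = (4,1)_6 → 17
17 = (2,5)_6 → 29
29 = (4,5)_6 → 41
41 = (1,0,5)_6 → 26  — 26 already appeared earlier.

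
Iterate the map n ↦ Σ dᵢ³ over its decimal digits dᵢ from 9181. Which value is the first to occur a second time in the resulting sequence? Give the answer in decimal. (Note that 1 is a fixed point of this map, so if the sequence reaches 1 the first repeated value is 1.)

9181 → 9³ + 1³ + 8³ + 1³ = 729 + 1 + 512 + 1 = 1243
1243 → 1³ + 2³ + 4³ + 3³ = 1 + 8 + 64 + 27 = 100
100 → 1³ + 0³ + 0³ = 1 + 0 + 0 = 1  — reached the fixed point 1.
1 → 1, so 1 is the first repeated value.

1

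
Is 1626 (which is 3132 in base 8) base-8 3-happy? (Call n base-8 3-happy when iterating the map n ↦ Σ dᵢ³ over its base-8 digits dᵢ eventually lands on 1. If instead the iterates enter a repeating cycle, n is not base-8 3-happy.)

1626 = (3,1,3,2)_8 → 3³ + 1³ + 3³ + 2³ = 27 + 1 + 27 + 8 = 63
63 = (7,7)_8 → 7³ + 7³ = 343 + 343 = 686
686 = (1,2,5,6)_8 → 1³ + 2³ + 5³ + 6³ = 1 + 8 + 125 + 216 = 350
350 = (5,3,6)_8 → 5³ + 3³ + 6³ = 125 + 27 + 216 = 368
368 = (5,6,0)_8 → 5³ + 6³ + 0³ = 125 + 216 + 0 = 341
341 = (5,2,5)_8 → 5³ + 2³ + 5³ = 125 + 8 + 125 = 258
258 = (4,0,2)_8 → 4³ + 0³ + 2³ = 64 + 0 + 8 = 72
72 = (1,1,0)_8 → 1³ + 1³ + 0³ = 1 + 1 + 0 = 2
2 = (2)_8 → 2³ = 8
8 = (1,0)_8 → 1³ + 0³ = 1 + 0 = 1  — reached 1.

base-8 3-happy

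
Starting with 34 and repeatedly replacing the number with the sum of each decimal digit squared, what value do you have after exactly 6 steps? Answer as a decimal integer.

34 → 3² + 4² = 25
25 → 2² + 5² = 29
29 → 2² + 9² = 85
85 → 8² + 5² = 89
89 → 8² + 9² = 145
145 → 1² + 4² + 5² = 42

42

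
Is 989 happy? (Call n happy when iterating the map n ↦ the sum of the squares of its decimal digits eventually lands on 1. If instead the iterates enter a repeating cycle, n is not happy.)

989 → 9² + 8² + 9² = 226
226 → 2² + 2² + 6² = 44
44 → 4² + 4² = 32
32 → 3² + 2² = 13
13 → 1² + 3² = 10
10 → 1² + 0² = 1  — reached 1.

happy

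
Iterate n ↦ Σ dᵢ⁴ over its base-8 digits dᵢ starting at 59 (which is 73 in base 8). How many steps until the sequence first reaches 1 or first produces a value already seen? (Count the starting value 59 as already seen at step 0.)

5

59 = (7,3)_8 → 7⁴ + 3⁴ = 2401 + 81 = 2482
2482 = (4,6,6,2)_8 → 4⁴ + 6⁴ + 6⁴ + 2⁴ = 256 + 1296 + 1296 + 16 = 2864
2864 = (5,4,6,0)_8 → 5⁴ + 4⁴ + 6⁴ + 0⁴ = 625 + 256 + 1296 + 0 = 2177
2177 = (4,2,0,1)_8 → 4⁴ + 2⁴ + 0⁴ + 1⁴ = 256 + 16 + 0 + 1 = 273
273 = (4,2,1)_8 → 4⁴ + 2⁴ + 1⁴ = 256 + 16 + 1 = 273  — 273 repeats.
That took 5 steps.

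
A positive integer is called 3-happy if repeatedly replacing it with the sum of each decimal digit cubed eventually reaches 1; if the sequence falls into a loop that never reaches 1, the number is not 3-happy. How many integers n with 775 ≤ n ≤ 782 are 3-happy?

1

775: 775 → 811 → 514 → 190 → 730 → 370 → 370  (repeats 370)
776: 776 → 902 → 737 → 713 → 371 → 371  (repeats 371)
777: 777 → 1029 → 738 → 882 → 1032 → 36 → 243 → 99 → 1458 → 702 → 351 → 153 → 153  (repeats 153)
778: 778 → 1198 → 1243 → 100 → 1  (reaches 1)
779: 779 → 1415 → 191 → 731 → 371 → 371  (repeats 371)
780: 780 → 855 → 762 → 567 → 684 → 792 → 1080 → 513 → 153 → 153  (repeats 153)
781: 781 → 856 → 853 → 664 → 496 → 1009 → 730 → 370 → 370  (repeats 370)
782: 782 → 863 → 755 → 593 → 881 → 1025 → 134 → 92 → 737 → 713 → 371 → 371  (repeats 371)
3-happy: 778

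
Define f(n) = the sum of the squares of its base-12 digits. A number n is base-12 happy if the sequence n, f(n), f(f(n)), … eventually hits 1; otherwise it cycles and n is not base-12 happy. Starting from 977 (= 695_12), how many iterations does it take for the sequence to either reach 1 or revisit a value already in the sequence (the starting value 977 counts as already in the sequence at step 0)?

977 = (6,9,5)_12 → 6² + 9² + 5² = 36 + 81 + 25 = 142
142 = (11,10)_12 → 11² + 10² = 121 + 100 = 221
221 = (1,6,5)_12 → 1² + 6² + 5² = 1 + 36 + 25 = 62
62 = (5,2)_12 → 5² + 2² = 25 + 4 = 29
29 = (2,5)_12 → 2² + 5² = 4 + 25 = 29  — 29 repeats.
That took 5 steps.

5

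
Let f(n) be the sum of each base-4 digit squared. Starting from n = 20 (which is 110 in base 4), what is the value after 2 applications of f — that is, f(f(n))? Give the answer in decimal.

20 = (1,1,0)_4 → 1² + 1² + 0² = 1 + 1 + 0 = 2
2 = (2)_4 → 2² = 4

4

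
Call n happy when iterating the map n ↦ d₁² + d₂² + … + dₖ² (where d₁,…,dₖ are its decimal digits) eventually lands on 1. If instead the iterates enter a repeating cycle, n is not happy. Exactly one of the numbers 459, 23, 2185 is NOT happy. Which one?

459: 459 → 122 → 9 → 81 → 65 → 61 → 37 → 58 → 89 → 145 → 42 → 20 → 4 → 16 → 37  — repeats 37 (not happy)
23: 23 → 13 → 10 → 1  — reaches 1 (happy)
2185: 2185 → 94 → 97 → 130 → 10 → 1  — reaches 1 (happy)

459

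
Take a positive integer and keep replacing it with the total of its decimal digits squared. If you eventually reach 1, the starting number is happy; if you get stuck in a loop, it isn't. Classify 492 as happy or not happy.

492 → 4² + 9² + 2² = 16 + 81 + 4 = 101
101 → 1² + 0² + 1² = 1 + 0 + 1 = 2
2 → 2² = 4
4 → 4² = 16
16 → 1² + 6² = 1 + 36 = 37
37 → 3² + 7² = 9 + 49 = 58
58 → 5² + 8² = 25 + 64 = 89
89 → 8² + 9² = 64 + 81 = 145
145 → 1² + 4² + 5² = 1 + 16 + 25 = 42
42 → 4² + 2² = 16 + 4 = 20
20 → 2² + 0² = 4 + 0 = 4  — 4 already seen; the sequence cycles without reaching 1.

not happy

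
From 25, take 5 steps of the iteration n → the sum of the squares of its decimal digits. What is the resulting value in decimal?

25 → 2² + 5² = 29
29 → 2² + 9² = 85
85 → 8² + 5² = 89
89 → 8² + 9² = 145
145 → 1² + 4² + 5² = 42

42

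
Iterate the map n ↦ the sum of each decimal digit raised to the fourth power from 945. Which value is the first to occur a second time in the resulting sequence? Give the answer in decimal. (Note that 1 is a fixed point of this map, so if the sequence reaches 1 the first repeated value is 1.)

4179

945 → 9⁴ + 4⁴ + 5⁴ = 6561 + 256 + 625 = 7442
7442 → 7⁴ + 4⁴ + 4⁴ + 2⁴ = 2401 + 256 + 256 + 16 = 2929
2929 → 2⁴ + 9⁴ + 2⁴ + 9⁴ = 16 + 6561 + 16 + 6561 = 13154
13154 → 1⁴ + 3⁴ + 1⁴ + 5⁴ + 4⁴ = 1 + 81 + 1 + 625 + 256 = 964
964 → 9⁴ + 6⁴ + 4⁴ = 6561 + 1296 + 256 = 8113
8113 → 8⁴ + 1⁴ + 1⁴ + 3⁴ = 4096 + 1 + 1 + 81 = 4179
4179 → 4⁴ + 1⁴ + 7⁴ + 9⁴ = 256 + 1 + 2401 + 6561 = 9219
9219 → 9⁴ + 2⁴ + 1⁴ + 9⁴ = 6561 + 16 + 1 + 6561 = 13139
13139 → 1⁴ + 3⁴ + 1⁴ + 3⁴ + 9⁴ = 1 + 81 + 1 + 81 + 6561 = 6725
6725 → 6⁴ + 7⁴ + 2⁴ + 5⁴ = 1296 + 2401 + 16 + 625 = 4338
4338 → 4⁴ + 3⁴ + 3⁴ + 8⁴ = 256 + 81 + 81 + 4096 = 4514
4514 → 4⁴ + 5⁴ + 1⁴ + 4⁴ = 256 + 625 + 1 + 256 = 1138
1138 → 1⁴ + 1⁴ + 3⁴ + 8⁴ = 1 + 1 + 81 + 4096 = 4179  — 4179 already appeared earlier.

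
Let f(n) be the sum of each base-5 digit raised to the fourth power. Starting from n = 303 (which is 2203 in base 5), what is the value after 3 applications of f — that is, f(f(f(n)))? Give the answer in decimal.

353

303 = (2,2,0,3)_5 → 113
113 = (4,2,3)_5 → 353
353 = (2,4,0,3)_5 → 353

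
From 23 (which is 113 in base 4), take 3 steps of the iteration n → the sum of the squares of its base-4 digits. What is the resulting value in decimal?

10

23 = (1,1,3)_4 → 1² + 1² + 3² = 1 + 1 + 9 = 11
11 = (2,3)_4 → 2² + 3² = 4 + 9 = 13
13 = (3,1)_4 → 3² + 1² = 9 + 1 = 10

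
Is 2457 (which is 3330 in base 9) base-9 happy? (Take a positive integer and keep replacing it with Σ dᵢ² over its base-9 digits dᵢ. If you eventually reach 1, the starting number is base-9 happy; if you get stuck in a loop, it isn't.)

2457 = (3,3,3,0)_9 → 3² + 3² + 3² + 0² = 9 + 9 + 9 + 0 = 27
27 = (3,0)_9 → 3² + 0² = 9 + 0 = 9
9 = (1,0)_9 → 1² + 0² = 1 + 0 = 1  — reached 1.

base-9 happy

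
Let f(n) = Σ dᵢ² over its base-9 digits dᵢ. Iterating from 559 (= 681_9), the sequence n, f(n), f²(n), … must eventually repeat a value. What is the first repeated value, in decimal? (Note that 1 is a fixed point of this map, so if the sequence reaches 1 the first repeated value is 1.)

559 = (6,8,1)_9 → 101
101 = (1,2,2)_9 → 9
9 = (1,0)_9 → 1  — reached the fixed point 1.
1 → 1, so 1 is the first repeated value.

1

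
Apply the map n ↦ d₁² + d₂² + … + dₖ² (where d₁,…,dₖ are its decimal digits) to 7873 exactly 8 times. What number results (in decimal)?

7873 → 7² + 8² + 7² + 3² = 49 + 64 + 49 + 9 = 171
171 → 1² + 7² + 1² = 1 + 49 + 1 = 51
51 → 5² + 1² = 25 + 1 = 26
26 → 2² + 6² = 4 + 36 = 40
40 → 4² + 0² = 16 + 0 = 16
16 → 1² + 6² = 1 + 36 = 37
37 → 3² + 7² = 9 + 49 = 58
58 → 5² + 8² = 25 + 64 = 89

89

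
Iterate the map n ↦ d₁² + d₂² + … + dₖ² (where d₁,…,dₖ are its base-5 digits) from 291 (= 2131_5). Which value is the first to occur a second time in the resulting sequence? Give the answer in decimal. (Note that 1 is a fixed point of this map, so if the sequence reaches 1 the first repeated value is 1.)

13

291 = (2,1,3,1)_5 → 2² + 1² + 3² + 1² = 4 + 1 + 9 + 1 = 15
15 = (3,0)_5 → 3² + 0² = 9 + 0 = 9
9 = (1,4)_5 → 1² + 4² = 1 + 16 = 17
17 = (3,2)_5 → 3² + 2² = 9 + 4 = 13
13 = (2,3)_5 → 2² + 3² = 4 + 9 = 13  — 13 already appeared earlier.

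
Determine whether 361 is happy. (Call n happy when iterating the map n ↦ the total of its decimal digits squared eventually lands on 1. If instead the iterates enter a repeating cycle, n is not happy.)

361 → 3² + 6² + 1² = 46
46 → 4² + 6² = 52
52 → 5² + 2² = 29
29 → 2² + 9² = 85
85 → 8² + 5² = 89
89 → 8² + 9² = 145
145 → 1² + 4² + 5² = 42
42 → 4² + 2² = 20
20 → 2² + 0² = 4
4 → 4² = 16
16 → 1² + 6² = 37
37 → 3² + 7² = 58
58 → 5² + 8² = 89  — 89 already seen; the sequence cycles without reaching 1.

not happy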